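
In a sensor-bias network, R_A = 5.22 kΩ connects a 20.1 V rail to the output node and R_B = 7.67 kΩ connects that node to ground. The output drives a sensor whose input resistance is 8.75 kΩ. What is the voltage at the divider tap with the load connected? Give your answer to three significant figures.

The load sits in parallel with R_B: R_B‖R_L = (7.67 × 8.75) / (7.67 + 8.75) = 4.087 kΩ.
V_out = 20.1 × 4.087 / (5.22 + 4.087) = 20.1 × 4.087/9.307 = 8.83 V.

V_out ≈ 8.83 V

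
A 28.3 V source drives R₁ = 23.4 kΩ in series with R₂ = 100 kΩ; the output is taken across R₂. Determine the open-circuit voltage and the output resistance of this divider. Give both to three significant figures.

V_th = 22.9 V, R_th = 19.0 kΩ

V_th is the open-circuit tap voltage: 28.3 × 100/(23.4 + 100) = 22.9 V.
With the supply zeroed, R₁ and R₂ appear in parallel from the tap: R_th = R₁‖R₂ = (23.4 × 100)/123.4 = 19.0 kΩ.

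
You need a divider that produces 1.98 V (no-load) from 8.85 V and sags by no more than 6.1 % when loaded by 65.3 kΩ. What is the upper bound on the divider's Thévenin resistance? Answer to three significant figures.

R_th ≤ 4.24 kΩ

Loading drop = R_th/(R_th + R_L) ≤ 0.0610, so R_th ≤ R_L · ε/(1−ε) = 65.3 kΩ × 0.0610/0.9390 = 4.24 kΩ.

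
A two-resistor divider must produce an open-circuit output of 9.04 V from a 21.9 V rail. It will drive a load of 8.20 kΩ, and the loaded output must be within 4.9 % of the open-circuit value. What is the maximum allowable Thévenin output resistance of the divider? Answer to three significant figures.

Loading drop = R_th/(R_th + R_L) ≤ 0.0490, so R_th ≤ R_L · ε/(1−ε) = 8.20 kΩ × 0.0490/0.9510 = 423 Ω.
(Any R1, R2 with R2/(R1+R2) = 0.413 and R1‖R2 ≤ 423 Ω will meet the spec.)

R_th ≤ 423 Ω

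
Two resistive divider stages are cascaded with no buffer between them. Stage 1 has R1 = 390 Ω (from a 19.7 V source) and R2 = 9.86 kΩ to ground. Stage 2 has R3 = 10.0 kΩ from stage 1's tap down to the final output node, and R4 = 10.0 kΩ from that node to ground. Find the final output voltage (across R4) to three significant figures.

V_out ≈ 9.30 V

Stage 2 presents R3+R4 = 20000 Ω as a load on stage 1's tap.
Stage 1's lower leg becomes R2‖(R3+R4) = 6604 Ω, so V_mid = 19.7 × 6604/6994 = 18.60 V.
Stage 2 is itself unloaded: V_out = V_mid × R4/(R3+R4) = 18.60 × 10000/20000 = 9.30 V.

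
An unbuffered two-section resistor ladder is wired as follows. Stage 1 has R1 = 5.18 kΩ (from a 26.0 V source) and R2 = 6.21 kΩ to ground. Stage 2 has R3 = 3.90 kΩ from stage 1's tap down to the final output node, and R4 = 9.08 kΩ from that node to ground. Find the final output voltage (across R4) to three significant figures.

Stage 2 presents R3+R4 = 12.98 kΩ as a load on stage 1's tap.
Stage 1's lower leg becomes R2‖(R3+R4) = 4.200 kΩ, so V_mid = 26.0 × 4.200/9.380 = 11.64 V.
Stage 2 is itself unloaded: V_out = V_mid × R4/(R3+R4) = 11.64 × 9.08/12.98 = 8.14 V.

V_out ≈ 8.14 V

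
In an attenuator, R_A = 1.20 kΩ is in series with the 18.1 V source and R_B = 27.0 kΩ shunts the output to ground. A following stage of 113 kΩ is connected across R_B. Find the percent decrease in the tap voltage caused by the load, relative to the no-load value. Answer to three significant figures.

1.01 %

The divider's output (Thévenin) resistance is R_A‖R_B = 1.149 kΩ.
Fractional drop under load = R_th/(R_th + R_L) = 1.149 / (1.149 + 113) = 0.01007.
So the output falls by 1.01 %.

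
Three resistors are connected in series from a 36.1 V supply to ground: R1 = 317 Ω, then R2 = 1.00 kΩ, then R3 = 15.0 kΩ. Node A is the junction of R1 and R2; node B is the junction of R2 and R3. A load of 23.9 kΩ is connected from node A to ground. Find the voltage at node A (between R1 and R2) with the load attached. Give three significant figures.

Below node A the series string R2+R3 = 16000 Ω sits in parallel with the 23900 Ω load: 9584 Ω.
V_A = 36.1 × 9584/(317 + 9584) = 34.9 V.

V ≈ 34.9 V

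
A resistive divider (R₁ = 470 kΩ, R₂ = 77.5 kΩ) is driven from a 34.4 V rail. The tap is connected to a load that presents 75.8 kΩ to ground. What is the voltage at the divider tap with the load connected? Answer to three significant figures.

V_out ≈ 2.59 V

The load sits in parallel with R₂: R₂‖R_L = (77.5 × 75.8) / (77.5 + 75.8) = 38.32 kΩ.
V_out = 34.4 × 38.32 / (470 + 38.32) = 34.4 × 38.32/508.3 = 2.59 V.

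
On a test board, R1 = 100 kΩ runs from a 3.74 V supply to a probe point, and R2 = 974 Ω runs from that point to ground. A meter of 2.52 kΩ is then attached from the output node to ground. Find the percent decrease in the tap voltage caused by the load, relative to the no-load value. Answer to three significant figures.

27.7 %

The divider's output (Thévenin) resistance is R1‖R2 = 964.6 Ω.
Fractional drop under load = R_th/(R_th + R_L) = 964.6 / (964.6 + 2520) = 0.2768.
So the output falls by 27.7 %.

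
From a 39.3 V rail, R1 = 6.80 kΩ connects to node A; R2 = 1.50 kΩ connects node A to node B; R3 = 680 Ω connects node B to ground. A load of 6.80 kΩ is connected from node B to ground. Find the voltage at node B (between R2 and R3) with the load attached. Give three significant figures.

At node B, R3 is in parallel with the load: R3‖R_L = 618.2 Ω.
Below node A the resistance is R2 + (R3‖R_L) = 2118 Ω, so V_A = 39.3 × 2118/8918 = 9.334 V.
Then V_B = V_A × (R3‖R_L)/(R2 + R3‖R_L) = 9.334 × 618.2/2118 = 2.72 V.

V ≈ 2.72 V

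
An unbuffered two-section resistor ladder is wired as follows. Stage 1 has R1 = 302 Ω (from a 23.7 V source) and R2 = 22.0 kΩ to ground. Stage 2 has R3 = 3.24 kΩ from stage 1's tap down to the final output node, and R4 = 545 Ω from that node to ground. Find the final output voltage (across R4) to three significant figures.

V_out ≈ 3.12 V

Stage 2 presents R3+R4 = 3785 Ω as a load on stage 1's tap.
Stage 1's lower leg becomes R2‖(R3+R4) = 3229 Ω, so V_mid = 23.7 × 3229/3531 = 21.67 V.
Stage 2 is itself unloaded: V_out = V_mid × R4/(R3+R4) = 21.67 × 545/3785 = 3.12 V.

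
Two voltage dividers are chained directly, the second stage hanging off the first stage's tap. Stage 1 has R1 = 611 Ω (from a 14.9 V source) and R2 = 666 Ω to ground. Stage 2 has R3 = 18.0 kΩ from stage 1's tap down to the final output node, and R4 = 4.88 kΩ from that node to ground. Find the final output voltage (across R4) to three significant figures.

V_out ≈ 1.63 V

Stage 2 presents R3+R4 = 22880 Ω as a load on stage 1's tap.
Stage 1's lower leg becomes R2‖(R3+R4) = 647.2 Ω, so V_mid = 14.9 × 647.2/1258 = 7.664 V.
Stage 2 is itself unloaded: V_out = V_mid × R4/(R3+R4) = 7.664 × 4880/22880 = 1.63 V.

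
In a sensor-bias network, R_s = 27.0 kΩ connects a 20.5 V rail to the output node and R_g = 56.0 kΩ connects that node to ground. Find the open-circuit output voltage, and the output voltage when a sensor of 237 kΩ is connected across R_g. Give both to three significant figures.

Unloaded: 13.8 V; loaded: 12.8 V

Open-circuit: V = 20.5 × 56.0/(27.0 + 56.0) = 13.8 V.
With the load, R_g becomes R_g‖R_L = 45.30 kΩ, so V = 20.5 × 45.30/72.30 = 12.8 V.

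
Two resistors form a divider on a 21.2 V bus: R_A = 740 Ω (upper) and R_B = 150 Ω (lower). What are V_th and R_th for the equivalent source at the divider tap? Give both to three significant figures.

V_th = 3.57 V, R_th = 125 Ω

V_th is the open-circuit tap voltage: 21.2 × 150/(740 + 150) = 3.57 V.
With the supply zeroed, R_A and R_B appear in parallel from the tap: R_th = R_A‖R_B = (740 × 150)/890.0 = 125 Ω.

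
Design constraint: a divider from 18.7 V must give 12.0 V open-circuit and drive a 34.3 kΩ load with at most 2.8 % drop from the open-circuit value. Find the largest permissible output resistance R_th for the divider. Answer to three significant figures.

Loading drop = R_th/(R_th + R_L) ≤ 0.0280, so R_th ≤ R_L · ε/(1−ε) = 34.3 kΩ × 0.0280/0.9720 = 988 Ω.
(Any R1, R2 with R2/(R1+R2) = 0.642 and R1‖R2 ≤ 988 Ω will meet the spec.)

R_th ≤ 988 Ω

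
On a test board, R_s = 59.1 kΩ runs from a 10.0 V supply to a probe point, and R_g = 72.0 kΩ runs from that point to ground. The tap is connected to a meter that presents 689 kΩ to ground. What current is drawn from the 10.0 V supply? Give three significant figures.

I ≈ 0.0805 mA

R_g‖R_L = 65.19 kΩ, so the source sees R_s + R_g‖R_L = 124.3 kΩ.
I = 10.0 V / 124.3 kΩ = 0.0805 mA.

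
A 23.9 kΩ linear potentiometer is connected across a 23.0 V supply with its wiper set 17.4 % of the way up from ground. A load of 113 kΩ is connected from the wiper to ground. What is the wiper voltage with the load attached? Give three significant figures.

The wiper splits the pot into (1−α)R = 19.74 kΩ above and αR = 4.159 kΩ below.
Lower section ‖ load = 4.011 kΩ.
V_wiper = 23.0 × 4.011/(19.74 + 4.011) = 3.88 V.

V ≈ 3.88 V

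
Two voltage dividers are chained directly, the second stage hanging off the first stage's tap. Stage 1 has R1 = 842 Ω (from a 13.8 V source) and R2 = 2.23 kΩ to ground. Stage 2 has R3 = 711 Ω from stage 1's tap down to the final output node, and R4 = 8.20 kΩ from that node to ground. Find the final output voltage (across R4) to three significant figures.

Stage 2 presents R3+R4 = 8911 Ω as a load on stage 1's tap.
Stage 1's lower leg becomes R2‖(R3+R4) = 1784 Ω, so V_mid = 13.8 × 1784/2626 = 9.375 V.
Stage 2 is itself unloaded: V_out = V_mid × R4/(R3+R4) = 9.375 × 8200/8911 = 8.63 V.

V_out ≈ 8.63 V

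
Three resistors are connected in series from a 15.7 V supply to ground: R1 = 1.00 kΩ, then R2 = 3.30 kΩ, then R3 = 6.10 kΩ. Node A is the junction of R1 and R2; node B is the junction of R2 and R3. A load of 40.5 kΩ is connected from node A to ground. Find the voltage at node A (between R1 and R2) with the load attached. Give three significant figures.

Below node A the series string R2+R3 = 9.400 kΩ sits in parallel with the 40.5 kΩ load: 7.629 kΩ.
V_A = 15.7 × 7.629/(1.00 + 7.629) = 13.9 V.

V ≈ 13.9 V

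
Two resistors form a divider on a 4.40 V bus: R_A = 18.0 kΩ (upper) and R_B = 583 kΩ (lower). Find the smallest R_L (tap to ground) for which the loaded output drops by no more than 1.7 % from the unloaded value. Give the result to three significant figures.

Output resistance R_th = R_A‖R_B = (18.0 × 583)/601.0 = 17.46 kΩ.
The fractional drop is R_th/(R_th + R_L); requiring this ≤ 0.0170 gives R_L ≥ R_th(1/0.0170 − 1) = 17.46 × 57.82 = 1.01 MΩ.

R_L(min) ≈ 1.01 MΩ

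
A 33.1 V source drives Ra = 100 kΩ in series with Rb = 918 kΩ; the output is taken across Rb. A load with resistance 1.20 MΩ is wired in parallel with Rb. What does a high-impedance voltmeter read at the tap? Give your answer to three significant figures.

V_out ≈ 27.8 V

The load sits in parallel with Rb: Rb‖R_L = (918 × 1200) / (918 + 1200) = 520.1 kΩ.
V_out = 33.1 × 520.1 / (100 + 520.1) = 33.1 × 520.1/620.1 = 27.8 V.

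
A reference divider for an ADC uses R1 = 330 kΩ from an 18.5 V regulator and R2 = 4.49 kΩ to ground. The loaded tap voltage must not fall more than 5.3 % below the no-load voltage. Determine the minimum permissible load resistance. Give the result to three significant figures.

R_L(min) ≈ 79.2 kΩ

Output resistance R_th = R1‖R2 = (330 × 4.49)/334.5 = 4.430 kΩ.
The fractional drop is R_th/(R_th + R_L); requiring this ≤ 0.0530 gives R_L ≥ R_th(1/0.0530 − 1) = 4.430 × 17.87 = 79.2 kΩ.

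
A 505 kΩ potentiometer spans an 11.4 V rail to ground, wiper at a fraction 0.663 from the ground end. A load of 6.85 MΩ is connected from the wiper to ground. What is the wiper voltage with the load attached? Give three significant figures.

The wiper splits the pot into (1−α)R = 170.2 kΩ above and αR = 334.8 kΩ below.
Lower section ‖ load = 319.2 kΩ.
V_wiper = 11.4 × 319.2/(170.2 + 319.2) = 7.44 V.

V ≈ 7.44 V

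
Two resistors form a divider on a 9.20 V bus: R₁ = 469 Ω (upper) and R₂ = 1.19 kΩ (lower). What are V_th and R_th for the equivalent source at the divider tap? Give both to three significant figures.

V_th = 6.60 V, R_th = 336 Ω

V_th is the open-circuit tap voltage: 9.20 × 1190/(469 + 1190) = 6.60 V.
With the supply zeroed, R₁ and R₂ appear in parallel from the tap: R_th = R₁‖R₂ = (469 × 1190)/1659 = 336 Ω.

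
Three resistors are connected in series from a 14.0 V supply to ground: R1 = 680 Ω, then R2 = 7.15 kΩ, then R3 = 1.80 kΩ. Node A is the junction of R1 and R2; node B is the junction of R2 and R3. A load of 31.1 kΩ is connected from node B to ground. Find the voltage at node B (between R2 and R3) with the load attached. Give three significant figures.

V ≈ 2.50 V

At node B, R3 is in parallel with the load: R3‖R_L = 1702 Ω.
Below node A the resistance is R2 + (R3‖R_L) = 8852 Ω, so V_A = 14.0 × 8852/9532 = 13.00 V.
Then V_B = V_A × (R3‖R_L)/(R2 + R3‖R_L) = 13.00 × 1702/8852 = 2.50 V.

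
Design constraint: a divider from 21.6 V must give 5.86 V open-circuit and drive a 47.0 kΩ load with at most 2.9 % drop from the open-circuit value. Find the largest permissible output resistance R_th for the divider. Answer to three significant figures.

Loading drop = R_th/(R_th + R_L) ≤ 0.0290, so R_th ≤ R_L · ε/(1−ε) = 47.0 kΩ × 0.0290/0.9710 = 1.40 kΩ.
(Any R1, R2 with R2/(R1+R2) = 0.271 and R1‖R2 ≤ 1.40 kΩ will meet the spec.)

R_th ≤ 1.40 kΩ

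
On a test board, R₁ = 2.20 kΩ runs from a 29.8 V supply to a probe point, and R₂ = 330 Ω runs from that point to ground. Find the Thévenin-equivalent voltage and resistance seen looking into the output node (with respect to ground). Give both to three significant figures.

V_th = 3.89 V, R_th = 287 Ω

V_th is the open-circuit tap voltage: 29.8 × 330/(2200 + 330) = 3.89 V.
With the supply zeroed, R₁ and R₂ appear in parallel from the tap: R_th = R₁‖R₂ = (2200 × 330)/2530 = 287 Ω.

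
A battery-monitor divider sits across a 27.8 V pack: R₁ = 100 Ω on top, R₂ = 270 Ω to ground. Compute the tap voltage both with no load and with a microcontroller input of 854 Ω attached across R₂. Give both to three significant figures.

Unloaded: 20.3 V; loaded: 18.7 V

Open-circuit: V = 27.8 × 270/(100 + 270) = 20.3 V.
With the load, R₂ becomes R₂‖R_L = 205.1 Ω, so V = 27.8 × 205.1/305.1 = 18.7 V.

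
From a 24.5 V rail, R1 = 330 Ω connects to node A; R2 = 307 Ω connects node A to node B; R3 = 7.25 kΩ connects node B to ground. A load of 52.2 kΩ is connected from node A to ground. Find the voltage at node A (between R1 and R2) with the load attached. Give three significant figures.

V ≈ 23.3 V

Below node A the series string R2+R3 = 7557 Ω sits in parallel with the 52200 Ω load: 6601 Ω.
V_A = 24.5 × 6601/(330 + 6601) = 23.3 V.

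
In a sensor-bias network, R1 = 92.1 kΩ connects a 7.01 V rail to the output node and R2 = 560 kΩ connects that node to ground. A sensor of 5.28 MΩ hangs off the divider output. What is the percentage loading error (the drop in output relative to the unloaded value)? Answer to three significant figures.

The divider's output (Thévenin) resistance is R1‖R2 = 79.09 kΩ.
Fractional drop under load = R_th/(R_th + R_L) = 79.09 / (79.09 + 5280) = 0.01476.
So the output falls by 1.48 %.

1.48 %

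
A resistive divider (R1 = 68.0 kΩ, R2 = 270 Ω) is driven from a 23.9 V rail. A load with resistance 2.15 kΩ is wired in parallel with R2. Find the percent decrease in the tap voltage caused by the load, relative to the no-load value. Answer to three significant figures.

11.1 %

The divider's output (Thévenin) resistance is R1‖R2 = 268.9 Ω.
Fractional drop under load = R_th/(R_th + R_L) = 268.9 / (268.9 + 2150) = 0.1112.
So the output falls by 11.1 %.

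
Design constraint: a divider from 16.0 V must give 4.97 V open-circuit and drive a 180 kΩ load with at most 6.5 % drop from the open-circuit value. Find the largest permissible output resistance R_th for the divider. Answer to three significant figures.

Loading drop = R_th/(R_th + R_L) ≤ 0.0650, so R_th ≤ R_L · ε/(1−ε) = 180 kΩ × 0.0650/0.9350 = 12.5 kΩ.
(Any R1, R2 with R2/(R1+R2) = 0.311 and R1‖R2 ≤ 12.5 kΩ will meet the spec.)

R_th ≤ 12.5 kΩ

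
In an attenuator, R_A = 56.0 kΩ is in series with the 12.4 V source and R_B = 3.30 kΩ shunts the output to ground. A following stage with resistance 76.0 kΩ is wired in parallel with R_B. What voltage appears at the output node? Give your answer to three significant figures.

The load sits in parallel with R_B: R_B‖R_L = (3.30 × 76.0) / (3.30 + 76.0) = 3.163 kΩ.
V_out = 12.4 × 3.163 / (56.0 + 3.163) = 12.4 × 3.163/59.16 = 0.663 V.

V_out ≈ 0.663 V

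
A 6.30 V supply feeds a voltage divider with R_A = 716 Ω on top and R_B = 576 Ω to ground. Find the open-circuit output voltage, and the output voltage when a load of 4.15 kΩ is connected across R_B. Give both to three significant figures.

Unloaded: 2.81 V; loaded: 2.61 V

Open-circuit: V = 6.30 × 576/(716 + 576) = 2.81 V.
With the load, R_B becomes R_B‖R_L = 505.8 Ω, so V = 6.30 × 505.8/1222 = 2.61 V.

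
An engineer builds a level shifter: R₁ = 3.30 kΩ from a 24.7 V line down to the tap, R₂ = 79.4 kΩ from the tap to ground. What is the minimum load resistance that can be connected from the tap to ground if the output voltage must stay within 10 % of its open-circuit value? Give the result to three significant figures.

Output resistance R_th = R₁‖R₂ = (3.30 × 79.4)/82.70 = 3.168 kΩ.
The fractional drop is R_th/(R_th + R_L); requiring this ≤ 0.100 gives R_L ≥ R_th(1/0.100 − 1) = 3.168 × 9.000 = 28.5 kΩ.

R_L(min) ≈ 28.5 kΩ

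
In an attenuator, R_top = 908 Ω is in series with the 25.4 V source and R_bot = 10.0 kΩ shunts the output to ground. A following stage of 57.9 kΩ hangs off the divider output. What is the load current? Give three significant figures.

R_bot‖R_L = 8527 Ω; V_out = 25.4 × 8527/9435 = 22.96 V.
I_L = V_out / R_L = 22.96 / 57.9 kΩ = 0.396 mA.

I_L ≈ 0.396 mA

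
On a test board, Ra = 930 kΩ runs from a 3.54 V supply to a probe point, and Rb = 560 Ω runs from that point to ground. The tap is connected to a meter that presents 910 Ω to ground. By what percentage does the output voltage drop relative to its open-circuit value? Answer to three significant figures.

38.1 %

The divider's output (Thévenin) resistance is Ra‖Rb = 559.7 Ω.
Fractional drop under load = R_th/(R_th + R_L) = 559.7 / (559.7 + 910) = 0.3808.
So the output falls by 38.1 %.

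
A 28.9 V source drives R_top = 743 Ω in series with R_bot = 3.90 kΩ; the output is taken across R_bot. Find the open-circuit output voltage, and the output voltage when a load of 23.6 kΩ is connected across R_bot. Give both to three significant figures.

Unloaded: 24.3 V; loaded: 23.6 V

Open-circuit: V = 28.9 × 3900/(743 + 3900) = 24.3 V.
With the load, R_bot becomes R_bot‖R_L = 3347 Ω, so V = 28.9 × 3347/4090 = 23.6 V.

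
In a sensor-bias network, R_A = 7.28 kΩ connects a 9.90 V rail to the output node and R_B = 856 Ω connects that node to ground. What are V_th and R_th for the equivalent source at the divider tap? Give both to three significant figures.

V_th = 1.04 V, R_th = 766 Ω

V_th is the open-circuit tap voltage: 9.90 × 856/(7280 + 856) = 1.04 V.
With the supply zeroed, R_A and R_B appear in parallel from the tap: R_th = R_A‖R_B = (7280 × 856)/8136 = 766 Ω.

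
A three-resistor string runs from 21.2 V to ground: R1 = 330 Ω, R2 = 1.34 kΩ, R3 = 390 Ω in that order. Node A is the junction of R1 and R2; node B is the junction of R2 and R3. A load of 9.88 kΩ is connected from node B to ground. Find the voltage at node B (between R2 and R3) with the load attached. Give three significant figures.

At node B, R3 is in parallel with the load: R3‖R_L = 375.2 Ω.
Below node A the resistance is R2 + (R3‖R_L) = 1715 Ω, so V_A = 21.2 × 1715/2045 = 17.78 V.
Then V_B = V_A × (R3‖R_L)/(R2 + R3‖R_L) = 17.78 × 375.2/1715 = 3.89 V.

V ≈ 3.89 V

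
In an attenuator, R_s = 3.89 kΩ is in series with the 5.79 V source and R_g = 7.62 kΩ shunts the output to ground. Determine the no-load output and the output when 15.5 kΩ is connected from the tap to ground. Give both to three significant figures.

Open-circuit: V = 5.79 × 7.62/(3.89 + 7.62) = 3.83 V.
With the load, R_g becomes R_g‖R_L = 5.109 kΩ, so V = 5.79 × 5.109/8.999 = 3.29 V.

Unloaded: 3.83 V; loaded: 3.29 V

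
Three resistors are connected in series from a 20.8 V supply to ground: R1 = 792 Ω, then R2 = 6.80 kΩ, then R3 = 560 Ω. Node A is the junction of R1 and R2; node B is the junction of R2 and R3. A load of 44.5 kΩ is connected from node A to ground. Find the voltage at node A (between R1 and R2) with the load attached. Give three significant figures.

Below node A the series string R2+R3 = 7360 Ω sits in parallel with the 44500 Ω load: 6315 Ω.
V_A = 20.8 × 6315/(792 + 6315) = 18.5 V.

V ≈ 18.5 V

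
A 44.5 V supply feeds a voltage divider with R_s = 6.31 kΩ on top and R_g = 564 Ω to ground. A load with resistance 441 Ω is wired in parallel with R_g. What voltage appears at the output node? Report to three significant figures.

The load sits in parallel with R_g: R_g‖R_L = (564 × 441) / (564 + 441) = 247.5 Ω.
V_out = 44.5 × 247.5 / (6310 + 247.5) = 44.5 × 247.5/6557 = 1.68 V.
(Unloaded it would have been 3.65 V.)

V_out ≈ 1.68 V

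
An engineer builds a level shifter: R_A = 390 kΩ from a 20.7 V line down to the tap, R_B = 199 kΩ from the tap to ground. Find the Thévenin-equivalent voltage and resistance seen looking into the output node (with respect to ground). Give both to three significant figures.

V_th is the open-circuit tap voltage: 20.7 × 199/(390 + 199) = 6.99 V.
With the supply zeroed, R_A and R_B appear in parallel from the tap: R_th = R_A‖R_B = (390 × 199)/589.0 = 132 kΩ.

V_th = 6.99 V, R_th = 132 kΩ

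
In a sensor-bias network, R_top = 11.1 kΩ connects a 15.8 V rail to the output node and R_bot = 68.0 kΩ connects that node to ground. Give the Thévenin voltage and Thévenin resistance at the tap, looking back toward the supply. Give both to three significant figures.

V_th = 13.6 V, R_th = 9.54 kΩ

V_th is the open-circuit tap voltage: 15.8 × 68.0/(11.1 + 68.0) = 13.6 V.
With the supply zeroed, R_top and R_bot appear in parallel from the tap: R_th = R_top‖R_bot = (11.1 × 68.0)/79.10 = 9.54 kΩ.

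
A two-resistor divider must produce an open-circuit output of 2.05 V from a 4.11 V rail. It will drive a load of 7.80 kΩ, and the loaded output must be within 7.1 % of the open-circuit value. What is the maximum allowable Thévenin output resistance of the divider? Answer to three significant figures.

Loading drop = R_th/(R_th + R_L) ≤ 0.0710, so R_th ≤ R_L · ε/(1−ε) = 7.80 kΩ × 0.0710/0.9290 = 596 Ω.
(Any R1, R2 with R2/(R1+R2) = 0.499 and R1‖R2 ≤ 596 Ω will meet the spec.)

R_th ≤ 596 Ω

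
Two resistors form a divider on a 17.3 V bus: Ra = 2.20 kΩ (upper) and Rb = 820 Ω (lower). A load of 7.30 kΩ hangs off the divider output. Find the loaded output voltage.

V_out ≈ 4.34 V

The load sits in parallel with Rb: Rb‖R_L = (820 × 7300) / (820 + 7300) = 737.2 Ω.
V_out = 17.3 × 737.2 / (2200 + 737.2) = 17.3 × 737.2/2937 = 4.34 V.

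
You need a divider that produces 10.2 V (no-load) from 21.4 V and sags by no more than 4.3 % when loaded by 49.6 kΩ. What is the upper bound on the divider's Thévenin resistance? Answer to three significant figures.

R_th ≤ 2.23 kΩ

Loading drop = R_th/(R_th + R_L) ≤ 0.0430, so R_th ≤ R_L · ε/(1−ε) = 49.6 kΩ × 0.0430/0.9570 = 2.23 kΩ.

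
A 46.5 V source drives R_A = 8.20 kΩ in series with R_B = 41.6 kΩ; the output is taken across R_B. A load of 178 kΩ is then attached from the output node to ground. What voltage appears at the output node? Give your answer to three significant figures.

The load sits in parallel with R_B: R_B‖R_L = (41.6 × 178) / (41.6 + 178) = 33.72 kΩ.
V_out = 46.5 × 33.72 / (8.20 + 33.72) = 46.5 × 33.72/41.92 = 37.4 V.

V_out ≈ 37.4 V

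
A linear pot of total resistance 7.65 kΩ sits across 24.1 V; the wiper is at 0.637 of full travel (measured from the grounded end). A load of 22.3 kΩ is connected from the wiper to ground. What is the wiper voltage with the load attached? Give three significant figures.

V ≈ 14.2 V

The wiper splits the pot into (1−α)R = 2.777 kΩ above and αR = 4.873 kΩ below.
Lower section ‖ load = 3.999 kΩ.
V_wiper = 24.1 × 3.999/(2.777 + 3.999) = 14.2 V.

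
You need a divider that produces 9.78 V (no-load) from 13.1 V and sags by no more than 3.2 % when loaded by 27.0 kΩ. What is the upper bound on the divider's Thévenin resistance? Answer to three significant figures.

R_th ≤ 893 Ω

Loading drop = R_th/(R_th + R_L) ≤ 0.0320, so R_th ≤ R_L · ε/(1−ε) = 27.0 kΩ × 0.0320/0.9680 = 893 Ω.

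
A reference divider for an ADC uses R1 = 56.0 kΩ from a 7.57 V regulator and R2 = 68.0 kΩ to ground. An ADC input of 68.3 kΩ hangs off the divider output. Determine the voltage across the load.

The load sits in parallel with R2: R2‖R_L = (68.0 × 68.3) / (68.0 + 68.3) = 34.07 kΩ.
V_out = 7.57 × 34.07 / (56.0 + 34.07) = 7.57 × 34.07/90.07 = 2.86 V.

V_out ≈ 2.86 V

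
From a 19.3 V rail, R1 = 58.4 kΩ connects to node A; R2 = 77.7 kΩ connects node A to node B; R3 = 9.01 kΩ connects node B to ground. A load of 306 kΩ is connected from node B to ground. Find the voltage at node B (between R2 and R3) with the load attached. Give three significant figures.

V ≈ 1.17 V

At node B, R3 is in parallel with the load: R3‖R_L = 8.752 kΩ.
Below node A the resistance is R2 + (R3‖R_L) = 86.45 kΩ, so V_A = 19.3 × 86.45/144.9 = 11.52 V.
Then V_B = V_A × (R3‖R_L)/(R2 + R3‖R_L) = 11.52 × 8.752/86.45 = 1.17 V.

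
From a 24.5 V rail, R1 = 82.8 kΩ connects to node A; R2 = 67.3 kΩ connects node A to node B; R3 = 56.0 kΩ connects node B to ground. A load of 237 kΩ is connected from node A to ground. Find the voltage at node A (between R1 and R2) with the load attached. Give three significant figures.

V ≈ 12.1 V

Below node A the series string R2+R3 = 123.3 kΩ sits in parallel with the 237 kΩ load: 81.10 kΩ.
V_A = 24.5 × 81.10/(82.8 + 81.10) = 12.1 V.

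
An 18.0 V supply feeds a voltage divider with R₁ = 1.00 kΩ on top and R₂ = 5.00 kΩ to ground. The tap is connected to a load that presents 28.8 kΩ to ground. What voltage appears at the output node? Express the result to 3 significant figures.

V_out ≈ 14.6 V

The load sits in parallel with R₂: R₂‖R_L = (5.00 × 28.8) / (5.00 + 28.8) = 4.260 kΩ.
V_out = 18.0 × 4.260 / (1.00 + 4.260) = 18.0 × 4.260/5.260 = 14.6 V.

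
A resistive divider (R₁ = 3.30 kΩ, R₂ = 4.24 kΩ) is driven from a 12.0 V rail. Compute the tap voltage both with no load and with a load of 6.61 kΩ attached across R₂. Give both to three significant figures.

Open-circuit: V = 12.0 × 4.24/(3.30 + 4.24) = 6.75 V.
With the load, R₂ becomes R₂‖R_L = 2.583 kΩ, so V = 12.0 × 2.583/5.883 = 5.27 V.

Unloaded: 6.75 V; loaded: 5.27 V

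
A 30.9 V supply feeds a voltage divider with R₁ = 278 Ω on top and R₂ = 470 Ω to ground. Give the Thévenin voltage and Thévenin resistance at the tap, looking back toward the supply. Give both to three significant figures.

V_th = 19.4 V, R_th = 175 Ω

V_th is the open-circuit tap voltage: 30.9 × 470/(278 + 470) = 19.4 V.
With the supply zeroed, R₁ and R₂ appear in parallel from the tap: R_th = R₁‖R₂ = (278 × 470)/748.0 = 175 Ω.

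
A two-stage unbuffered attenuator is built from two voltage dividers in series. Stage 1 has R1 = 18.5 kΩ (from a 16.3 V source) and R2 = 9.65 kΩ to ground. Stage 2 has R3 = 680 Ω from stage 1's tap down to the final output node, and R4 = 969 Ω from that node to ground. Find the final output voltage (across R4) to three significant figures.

V_out ≈ 0.678 V

Stage 2 presents R3+R4 = 1649 Ω as a load on stage 1's tap.
Stage 1's lower leg becomes R2‖(R3+R4) = 1408 Ω, so V_mid = 16.3 × 1408/19910 = 1.153 V.
Stage 2 is itself unloaded: V_out = V_mid × R4/(R3+R4) = 1.153 × 969/1649 = 0.678 V.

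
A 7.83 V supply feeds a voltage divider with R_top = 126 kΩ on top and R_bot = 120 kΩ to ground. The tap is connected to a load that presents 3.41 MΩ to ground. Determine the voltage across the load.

The load sits in parallel with R_bot: R_bot‖R_L = (120 × 3410) / (120 + 3410) = 115.9 kΩ.
V_out = 7.83 × 115.9 / (126 + 115.9) = 7.83 × 115.9/241.9 = 3.75 V.

V_out ≈ 3.75 V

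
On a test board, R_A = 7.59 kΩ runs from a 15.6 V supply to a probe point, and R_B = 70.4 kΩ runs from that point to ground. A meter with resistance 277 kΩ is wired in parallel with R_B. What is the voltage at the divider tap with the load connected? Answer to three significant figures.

The load sits in parallel with R_B: R_B‖R_L = (70.4 × 277) / (70.4 + 277) = 56.13 kΩ.
V_out = 15.6 × 56.13 / (7.59 + 56.13) = 15.6 × 56.13/63.72 = 13.7 V.

V_out ≈ 13.7 V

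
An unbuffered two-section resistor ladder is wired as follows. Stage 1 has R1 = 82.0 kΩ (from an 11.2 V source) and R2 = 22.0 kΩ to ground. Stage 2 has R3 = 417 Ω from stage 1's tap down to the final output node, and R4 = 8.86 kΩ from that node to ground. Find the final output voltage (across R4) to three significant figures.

Stage 2 presents R3+R4 = 9277 Ω as a load on stage 1's tap.
Stage 1's lower leg becomes R2‖(R3+R4) = 6525 Ω, so V_mid = 11.2 × 6525/88530 = 0.8256 V.
Stage 2 is itself unloaded: V_out = V_mid × R4/(R3+R4) = 0.8256 × 8860/9277 = 0.788 V.

V_out ≈ 0.788 V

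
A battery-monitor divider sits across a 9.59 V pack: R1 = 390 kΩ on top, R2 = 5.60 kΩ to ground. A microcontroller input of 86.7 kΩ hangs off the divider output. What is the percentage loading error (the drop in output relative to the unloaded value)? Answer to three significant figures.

5.99 %

The divider's output (Thévenin) resistance is R1‖R2 = 5.521 kΩ.
Fractional drop under load = R_th/(R_th + R_L) = 5.521 / (5.521 + 86.7) = 0.05986.
So the output falls by 5.99 %.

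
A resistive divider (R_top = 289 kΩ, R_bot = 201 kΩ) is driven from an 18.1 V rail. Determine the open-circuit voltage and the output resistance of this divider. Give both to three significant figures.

V_th = 7.42 V, R_th = 119 kΩ

V_th is the open-circuit tap voltage: 18.1 × 201/(289 + 201) = 7.42 V.
With the supply zeroed, R_top and R_bot appear in parallel from the tap: R_th = R_top‖R_bot = (289 × 201)/490.0 = 119 kΩ.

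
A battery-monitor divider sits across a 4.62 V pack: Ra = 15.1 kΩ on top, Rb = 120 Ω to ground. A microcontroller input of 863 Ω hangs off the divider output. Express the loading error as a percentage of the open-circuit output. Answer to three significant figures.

Unloaded V = 4.62 × 120/15220 = 0.036426 V.
Loaded: Rb‖R_L = 105.4 Ω, giving V = 4.62 × 105.4/15210 = 0.032010 V.
Drop = (0.036426 − 0.032010) / 0.036426 = 12.1 %.

12.1 %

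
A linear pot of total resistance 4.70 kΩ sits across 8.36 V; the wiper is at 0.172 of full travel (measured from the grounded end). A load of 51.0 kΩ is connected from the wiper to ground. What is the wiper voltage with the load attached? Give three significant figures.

V ≈ 1.42 V

The wiper splits the pot into (1−α)R = 3892 Ω above and αR = 808.4 Ω below.
Lower section ‖ load = 795.8 Ω.
V_wiper = 8.36 × 795.8/(3892 + 795.8) = 1.42 V.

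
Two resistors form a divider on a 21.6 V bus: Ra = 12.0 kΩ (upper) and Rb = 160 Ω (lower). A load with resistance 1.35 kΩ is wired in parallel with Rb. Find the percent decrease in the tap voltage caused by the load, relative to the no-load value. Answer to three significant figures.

10.5 %

The divider's output (Thévenin) resistance is Ra‖Rb = 157.9 Ω.
Fractional drop under load = R_th/(R_th + R_L) = 157.9 / (157.9 + 1350) = 0.1047.
So the output falls by 10.5 %.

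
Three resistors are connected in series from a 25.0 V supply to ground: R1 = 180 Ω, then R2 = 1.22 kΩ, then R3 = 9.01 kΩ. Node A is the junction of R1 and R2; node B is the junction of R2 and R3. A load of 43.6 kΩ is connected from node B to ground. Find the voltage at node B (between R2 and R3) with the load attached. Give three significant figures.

V ≈ 21.1 V

At node B, R3 is in parallel with the load: R3‖R_L = 7467 Ω.
Below node A the resistance is R2 + (R3‖R_L) = 8687 Ω, so V_A = 25.0 × 8687/8867 = 24.49 V.
Then V_B = V_A × (R3‖R_L)/(R2 + R3‖R_L) = 24.49 × 7467/8687 = 21.1 V.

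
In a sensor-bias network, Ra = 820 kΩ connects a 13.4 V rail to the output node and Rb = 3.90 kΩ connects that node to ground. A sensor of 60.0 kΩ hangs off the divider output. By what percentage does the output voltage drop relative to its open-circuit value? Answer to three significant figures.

The divider's output (Thévenin) resistance is Ra‖Rb = 3.882 kΩ.
Fractional drop under load = R_th/(R_th + R_L) = 3.882 / (3.882 + 60.0) = 0.06076.
So the output falls by 6.08 %.

6.08 %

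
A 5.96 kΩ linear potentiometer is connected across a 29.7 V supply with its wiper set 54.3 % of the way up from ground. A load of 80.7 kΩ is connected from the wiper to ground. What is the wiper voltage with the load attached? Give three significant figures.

The wiper splits the pot into (1−α)R = 2.724 kΩ above and αR = 3.236 kΩ below.
Lower section ‖ load = 3.112 kΩ.
V_wiper = 29.7 × 3.112/(2.724 + 3.112) = 15.8 V.

V ≈ 15.8 V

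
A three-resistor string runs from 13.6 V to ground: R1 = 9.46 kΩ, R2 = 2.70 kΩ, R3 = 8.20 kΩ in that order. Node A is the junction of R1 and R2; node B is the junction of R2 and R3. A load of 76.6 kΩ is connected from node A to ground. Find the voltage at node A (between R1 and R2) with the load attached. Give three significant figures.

V ≈ 6.83 V

Below node A the series string R2+R3 = 10.90 kΩ sits in parallel with the 76.6 kΩ load: 9.542 kΩ.
V_A = 13.6 × 9.542/(9.46 + 9.542) = 6.83 V.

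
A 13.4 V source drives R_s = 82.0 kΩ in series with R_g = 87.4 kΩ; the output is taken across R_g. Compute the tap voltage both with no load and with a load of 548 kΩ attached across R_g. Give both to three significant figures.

Open-circuit: V = 13.4 × 87.4/(82.0 + 87.4) = 6.91 V.
With the load, R_g becomes R_g‖R_L = 75.38 kΩ, so V = 13.4 × 75.38/157.4 = 6.42 V.

Unloaded: 6.91 V; loaded: 6.42 V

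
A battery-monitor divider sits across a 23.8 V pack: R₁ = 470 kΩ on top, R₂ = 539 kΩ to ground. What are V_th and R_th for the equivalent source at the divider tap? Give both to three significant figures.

V_th is the open-circuit tap voltage: 23.8 × 539/(470 + 539) = 12.7 V.
With the supply zeroed, R₁ and R₂ appear in parallel from the tap: R_th = R₁‖R₂ = (470 × 539)/1009 = 251 kΩ.

V_th = 12.7 V, R_th = 251 kΩ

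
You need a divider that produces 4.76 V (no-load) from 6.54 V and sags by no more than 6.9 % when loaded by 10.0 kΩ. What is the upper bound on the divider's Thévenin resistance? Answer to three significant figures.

Loading drop = R_th/(R_th + R_L) ≤ 0.0690, so R_th ≤ R_L · ε/(1−ε) = 10.0 kΩ × 0.0690/0.9310 = 741 Ω.
(Any R1, R2 with R2/(R1+R2) = 0.728 and R1‖R2 ≤ 741 Ω will meet the spec.)

R_th ≤ 741 Ω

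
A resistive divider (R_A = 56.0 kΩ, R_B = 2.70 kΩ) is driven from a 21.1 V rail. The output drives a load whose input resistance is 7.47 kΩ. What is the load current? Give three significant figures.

I_L ≈ 0.0966 mA

R_B‖R_L = 1.983 kΩ; V_out = 21.1 × 1.983/57.98 = 0.7217 V.
I_L = V_out / R_L = 0.7217 / 7.47 kΩ = 0.0966 mA.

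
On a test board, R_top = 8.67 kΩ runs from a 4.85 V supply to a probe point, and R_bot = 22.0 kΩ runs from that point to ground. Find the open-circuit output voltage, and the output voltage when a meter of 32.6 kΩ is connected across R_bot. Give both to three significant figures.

Unloaded: 3.48 V; loaded: 2.92 V

Open-circuit: V = 4.85 × 22.0/(8.67 + 22.0) = 3.48 V.
With the load, R_bot becomes R_bot‖R_L = 13.14 kΩ, so V = 4.85 × 13.14/21.81 = 2.92 V.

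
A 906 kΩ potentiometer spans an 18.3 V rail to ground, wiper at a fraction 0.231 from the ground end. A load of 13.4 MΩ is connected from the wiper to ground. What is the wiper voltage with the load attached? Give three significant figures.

V ≈ 4.18 V

The wiper splits the pot into (1−α)R = 696.7 kΩ above and αR = 209.3 kΩ below.
Lower section ‖ load = 206.1 kΩ.
V_wiper = 18.3 × 206.1/(696.7 + 206.1) = 4.18 V.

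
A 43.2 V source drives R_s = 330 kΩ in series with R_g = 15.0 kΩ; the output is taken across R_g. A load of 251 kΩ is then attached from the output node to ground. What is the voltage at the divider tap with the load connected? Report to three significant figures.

The load sits in parallel with R_g: R_g‖R_L = (15.0 × 251) / (15.0 + 251) = 14.15 kΩ.
V_out = 43.2 × 14.15 / (330 + 14.15) = 43.2 × 14.15/344.2 = 1.78 V.

V_out ≈ 1.78 V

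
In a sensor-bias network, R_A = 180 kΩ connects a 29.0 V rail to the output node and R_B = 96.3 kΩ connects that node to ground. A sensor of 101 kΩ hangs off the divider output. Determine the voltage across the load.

The load sits in parallel with R_B: R_B‖R_L = (96.3 × 101) / (96.3 + 101) = 49.30 kΩ.
V_out = 29.0 × 49.30 / (180 + 49.30) = 29.0 × 49.30/229.3 = 6.23 V.

V_out ≈ 6.23 V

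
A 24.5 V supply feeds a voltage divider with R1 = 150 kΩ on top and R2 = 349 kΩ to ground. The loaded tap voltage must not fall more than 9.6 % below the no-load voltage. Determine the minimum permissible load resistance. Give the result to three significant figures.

R_L(min) ≈ 988 kΩ

Output resistance R_th = R1‖R2 = (150 × 349)/499.0 = 104.9 kΩ.
The fractional drop is R_th/(R_th + R_L); requiring this ≤ 0.0960 gives R_L ≥ R_th(1/0.0960 − 1) = 104.9 × 9.417 = 988 kΩ.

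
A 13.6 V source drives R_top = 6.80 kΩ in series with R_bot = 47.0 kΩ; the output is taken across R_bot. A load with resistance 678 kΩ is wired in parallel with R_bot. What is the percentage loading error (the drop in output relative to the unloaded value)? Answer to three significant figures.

0.869 %

The divider's output (Thévenin) resistance is R_top‖R_bot = 5.941 kΩ.
Fractional drop under load = R_th/(R_th + R_L) = 5.941 / (5.941 + 678) = 0.008686.
So the output falls by 0.869 %.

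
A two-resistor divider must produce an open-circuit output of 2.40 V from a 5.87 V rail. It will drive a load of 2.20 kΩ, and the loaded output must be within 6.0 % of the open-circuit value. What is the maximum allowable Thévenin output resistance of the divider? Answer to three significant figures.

Loading drop = R_th/(R_th + R_L) ≤ 0.0600, so R_th ≤ R_L · ε/(1−ε) = 2.20 kΩ × 0.0600/0.9400 = 140 Ω.

R_th ≤ 140 Ω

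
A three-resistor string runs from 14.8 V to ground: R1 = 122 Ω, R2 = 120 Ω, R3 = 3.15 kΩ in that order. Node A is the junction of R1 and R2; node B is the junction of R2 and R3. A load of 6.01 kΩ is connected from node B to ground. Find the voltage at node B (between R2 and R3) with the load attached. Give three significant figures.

At node B, R3 is in parallel with the load: R3‖R_L = 2067 Ω.
Below node A the resistance is R2 + (R3‖R_L) = 2187 Ω, so V_A = 14.8 × 2187/2309 = 14.02 V.
Then V_B = V_A × (R3‖R_L)/(R2 + R3‖R_L) = 14.02 × 2067/2187 = 13.2 V.

V ≈ 13.2 V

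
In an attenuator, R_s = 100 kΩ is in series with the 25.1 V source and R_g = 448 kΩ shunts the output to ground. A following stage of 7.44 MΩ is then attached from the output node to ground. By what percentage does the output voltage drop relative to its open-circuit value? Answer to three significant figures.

The divider's output (Thévenin) resistance is R_s‖R_g = 81.75 kΩ.
Fractional drop under load = R_th/(R_th + R_L) = 81.75 / (81.75 + 7440) = 0.01087.
So the output falls by 1.09 %.

1.09 %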